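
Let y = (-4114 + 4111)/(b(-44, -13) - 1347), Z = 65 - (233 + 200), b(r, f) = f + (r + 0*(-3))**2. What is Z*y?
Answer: 23/12 ≈ 1.9167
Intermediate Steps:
b(r, f) = f + r**2 (b(r, f) = f + (r + 0)**2 = f + r**2)
Z = -368 (Z = 65 - 1*433 = 65 - 433 = -368)
y = -1/192 (y = (-4114 + 4111)/((-13 + (-44)**2) - 1347) = -3/((-13 + 1936) - 1347) = -3/(1923 - 1347) = -3/576 = -3*1/576 = -1/192 ≈ -0.0052083)
Z*y = -368*(-1/192) = 23/12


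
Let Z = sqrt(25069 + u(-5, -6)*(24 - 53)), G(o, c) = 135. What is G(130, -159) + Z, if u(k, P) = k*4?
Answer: 135 + sqrt(25649) ≈ 295.15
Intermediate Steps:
u(k, P) = 4*k
Z = sqrt(25649) (Z = sqrt(25069 + (4*(-5))*(24 - 53)) = sqrt(25069 - 20*(-29)) = sqrt(25069 + 580) = sqrt(25649) ≈ 160.15)
G(130, -159) + Z = 135 + sqrt(25649)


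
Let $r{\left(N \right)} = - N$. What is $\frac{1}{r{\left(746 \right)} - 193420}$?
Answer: $- \frac{1}{194166} \approx -5.1502 \cdot 10^{-6}$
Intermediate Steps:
$\frac{1}{r{\left(746 \right)} - 193420} = \frac{1}{\left(-1\right) 746 - 193420} = \frac{1}{-746 - 193420} = \frac{1}{-194166} = - \frac{1}{194166}$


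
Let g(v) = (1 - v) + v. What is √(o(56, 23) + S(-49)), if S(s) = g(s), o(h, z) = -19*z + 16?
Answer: 2*I*√105 ≈ 20.494*I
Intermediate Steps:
g(v) = 1
o(h, z) = 16 - 19*z
S(s) = 1
√(o(56, 23) + S(-49)) = √((16 - 19*23) + 1) = √((16 - 437) + 1) = √(-421 + 1) = √(-420) = 2*I*√105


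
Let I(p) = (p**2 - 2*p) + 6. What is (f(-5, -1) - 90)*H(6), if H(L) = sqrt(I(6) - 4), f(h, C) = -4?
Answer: -94*sqrt(26) ≈ -479.31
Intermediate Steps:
I(p) = 6 + p**2 - 2*p
H(L) = sqrt(26) (H(L) = sqrt((6 + 6**2 - 2*6) - 4) = sqrt((6 + 36 - 12) - 4) = sqrt(30 - 4) = sqrt(26))
(f(-5, -1) - 90)*H(6) = (-4 - 90)*sqrt(26) = -94*sqrt(26)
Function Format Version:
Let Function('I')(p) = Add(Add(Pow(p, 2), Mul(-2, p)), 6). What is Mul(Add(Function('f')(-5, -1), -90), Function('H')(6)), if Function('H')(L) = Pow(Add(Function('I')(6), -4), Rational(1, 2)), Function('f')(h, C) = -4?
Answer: Mul(-94, Pow(26, Rational(1, 2))) ≈ -479.31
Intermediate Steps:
Function('I')(p) = Add(6, Pow(p, 2), Mul(-2, p))
Function('H')(L) = Pow(26, Rational(1, 2)) (Function('H')(L) = Pow(Add(Add(6, Pow(6, 2), Mul(-2, 6)), -4), Rational(1, 2)) = Pow(Add(Add(6, 36, -12), -4), Rational(1, 2)) = Pow(Add(30, -4), Rational(1, 2)) = Pow(26, Rational(1, 2)))
Mul(Add(Function('f')(-5, -1), -90), Function('H')(6)) = Mul(Add(-4, -90), Pow(26, Rational(1, 2))) = Mul(-94, Pow(26, Rational(1, 2)))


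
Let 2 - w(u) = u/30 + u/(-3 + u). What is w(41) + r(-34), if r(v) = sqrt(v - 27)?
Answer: -127/285 + I*sqrt(61) ≈ -0.44561 + 7.8102*I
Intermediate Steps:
r(v) = sqrt(-27 + v)
w(u) = 2 - u/30 - u/(-3 + u) (w(u) = 2 - (u/30 + u/(-3 + u)) = 2 + (-u/30 - u/(-3 + u)) = 2 - u/30 - u/(-3 + u))
w(41) + r(-34) = (-180 - 1*41**2 + 33*41)/(30*(-3 + 41)) + sqrt(-27 - 34) = (1/30)*(-180 - 1*1681 + 1353)/38 + sqrt(-61) = (1/30)*(1/38)*(-180 - 1681 + 1353) + I*sqrt(61) = (1/30)*(1/38)*(-508) + I*sqrt(61) = -127/285 + I*sqrt(61)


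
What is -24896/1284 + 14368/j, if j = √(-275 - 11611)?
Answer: -6224/321 - 7184*I*√11886/5943 ≈ -19.389 - 131.79*I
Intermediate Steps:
j = I*√11886 (j = √(-11886) = I*√11886 ≈ 109.02*I)
-24896/1284 + 14368/j = -24896/1284 + 14368/((I*√11886)) = -24896*1/1284 + 14368*(-I*√11886/11886) = -6224/321 - 7184*I*√11886/5943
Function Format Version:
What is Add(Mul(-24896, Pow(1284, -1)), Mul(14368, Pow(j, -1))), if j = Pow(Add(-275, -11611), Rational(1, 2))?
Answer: Add(Rational(-6224, 321), Mul(Rational(-7184, 5943), I, Pow(11886, Rational(1, 2)))) ≈ Add(-19.389, Mul(-131.79, I))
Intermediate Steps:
j = Mul(I, Pow(11886, Rational(1, 2))) (j = Pow(-11886, Rational(1, 2)) = Mul(I, Pow(11886, Rational(1, 2))) ≈ Mul(109.02, I))
Add(Mul(-24896, Pow(1284, -1)), Mul(14368, Pow(j, -1))) = Add(Mul(-24896, Pow(1284, -1)), Mul(14368, Pow(Mul(I, Pow(11886, Rational(1, 2))), -1))) = Add(Mul(-24896, Rational(1, 1284)), Mul(14368, Mul(Rational(-1, 11886), I, Pow(11886, Rational(1, 2))))) = Add(Rational(-6224, 321), Mul(Rational(-7184, 5943), I, Pow(11886, Rational(1, 2))))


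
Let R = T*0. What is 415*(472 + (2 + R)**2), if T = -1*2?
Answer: 197540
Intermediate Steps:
T = -2
R = 0 (R = -2*0 = 0)
415*(472 + (2 + R)**2) = 415*(472 + (2 + 0)**2) = 415*(472 + 2**2) = 415*(472 + 4) = 415*476 = 197540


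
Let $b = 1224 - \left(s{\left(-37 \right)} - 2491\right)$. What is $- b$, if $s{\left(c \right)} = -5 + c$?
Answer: $-3757$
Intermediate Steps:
$b = 3757$ ($b = 1224 - \left(\left(-5 - 37\right) - 2491\right) = 1224 - \left(-42 - 2491\right) = 1224 - -2533 = 1224 + 2533 = 3757$)
$- b = \left(-1\right) 3757 = -3757$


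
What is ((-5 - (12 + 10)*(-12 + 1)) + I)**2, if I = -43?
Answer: 37636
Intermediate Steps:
((-5 - (12 + 10)*(-12 + 1)) + I)**2 = ((-5 - (12 + 10)*(-12 + 1)) - 43)**2 = ((-5 - 22*(-11)) - 43)**2 = ((-5 - 1*(-242)) - 43)**2 = ((-5 + 242) - 43)**2 = (237 - 43)**2 = 194**2 = 37636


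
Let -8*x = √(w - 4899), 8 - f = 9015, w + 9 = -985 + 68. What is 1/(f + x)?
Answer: -576448/5192072961 + 40*I*√233/5192072961 ≈ -0.00011102 + 1.176e-7*I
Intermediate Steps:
w = -926 (w = -9 + (-985 + 68) = -9 - 917 = -926)
f = -9007 (f = 8 - 1*9015 = 8 - 9015 = -9007)
x = -5*I*√233/8 (x = -√(-926 - 4899)/8 = -5*I*√233/8 ≈ -9.5402*I)
1/(f + x) = 1/(-9007 - 5*I*√233/8)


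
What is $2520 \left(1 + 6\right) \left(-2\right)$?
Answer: $-35280$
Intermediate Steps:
$2520 \left(1 + 6\right) \left(-2\right) = 2520 \cdot 7 \left(-2\right) = 2520 \left(-14\right) = -35280$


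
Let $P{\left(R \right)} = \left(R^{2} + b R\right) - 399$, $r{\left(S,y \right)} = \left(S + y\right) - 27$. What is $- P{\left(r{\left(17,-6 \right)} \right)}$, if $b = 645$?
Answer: $10463$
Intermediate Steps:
$r{\left(S,y \right)} = -27 + S + y$
$P{\left(R \right)} = -399 + R^{2} + 645 R$ ($P{\left(R \right)} = \left(R^{2} + 645 R\right) - 399 = -399 + R^{2} + 645 R$)
$- P{\left(r{\left(17,-6 \right)} \right)} = - (-399 + \left(-27 + 17 - 6\right)^{2} + 645 \left(-27 + 17 - 6\right)) = - (-399 + \left(-16\right)^{2} + 645 \left(-16\right)) = - (-399 + 256 - 10320) = \left(-1\right) \left(-10463\right) = 10463$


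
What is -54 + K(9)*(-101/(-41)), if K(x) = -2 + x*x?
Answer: 5765/41 ≈ 140.61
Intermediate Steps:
K(x) = -2 + x²
-54 + K(9)*(-101/(-41)) = -54 + (-2 + 9²)*(-101/(-41)) = -54 + (-2 + 81)*(-101*(-1/41)) = -54 + 79*(101/41) = -54 + 7979/41 = 5765/41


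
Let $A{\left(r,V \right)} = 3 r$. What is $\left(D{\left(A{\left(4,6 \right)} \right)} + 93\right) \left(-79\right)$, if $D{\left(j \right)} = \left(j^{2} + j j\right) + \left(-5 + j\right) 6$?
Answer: $-33417$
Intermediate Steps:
$D{\left(j \right)} = -30 + 2 j^{2} + 6 j$ ($D{\left(j \right)} = \left(j^{2} + j^{2}\right) + \left(-30 + 6 j\right) = 2 j^{2} + \left(-30 + 6 j\right) = -30 + 2 j^{2} + 6 j$)
$\left(D{\left(A{\left(4,6 \right)} \right)} + 93\right) \left(-79\right) = \left(\left(-30 + 2 \left(3 \cdot 4\right)^{2} + 6 \cdot 3 \cdot 4\right) + 93\right) \left(-79\right) = \left(\left(-30 + 2 \cdot 12^{2} + 6 \cdot 12\right) + 93\right) \left(-79\right) = \left(\left(-30 + 2 \cdot 144 + 72\right) + 93\right) \left(-79\right) = \left(\left(-30 + 288 + 72\right) + 93\right) \left(-79\right) = \left(330 + 93\right) \left(-79\right) = 423 \left(-79\right) = -33417$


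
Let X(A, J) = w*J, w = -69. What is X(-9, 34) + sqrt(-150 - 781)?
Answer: -2346 + 7*I*sqrt(19) ≈ -2346.0 + 30.512*I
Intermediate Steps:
X(A, J) = -69*J
X(-9, 34) + sqrt(-150 - 781) = -69*34 + sqrt(-150 - 781) = -2346 + sqrt(-931) = -2346 + 7*I*sqrt(19)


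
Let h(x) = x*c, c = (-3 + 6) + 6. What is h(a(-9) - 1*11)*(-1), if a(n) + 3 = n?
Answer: 207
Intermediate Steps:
a(n) = -3 + n
c = 9 (c = 3 + 6 = 9)
h(x) = 9*x (h(x) = x*9 = 9*x)
h(a(-9) - 1*11)*(-1) = (9*((-3 - 9) - 1*11))*(-1) = (9*(-12 - 11))*(-1) = (9*(-23))*(-1) = -207*(-1) = 207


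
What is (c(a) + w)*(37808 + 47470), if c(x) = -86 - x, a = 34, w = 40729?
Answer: 3463054302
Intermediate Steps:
(c(a) + w)*(37808 + 47470) = ((-86 - 1*34) + 40729)*(37808 + 47470) = ((-86 - 34) + 40729)*85278 = (-120 + 40729)*85278 = 40609*85278 = 3463054302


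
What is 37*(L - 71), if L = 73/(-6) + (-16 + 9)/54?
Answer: -83213/27 ≈ -3082.0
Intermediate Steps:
L = -332/27 (L = 73*(-⅙) - 7*1/54 = -73/6 - 7/54 = -332/27 ≈ -12.296)
37*(L - 71) = 37*(-332/27 - 71) = 37*(-2249/27) = -83213/27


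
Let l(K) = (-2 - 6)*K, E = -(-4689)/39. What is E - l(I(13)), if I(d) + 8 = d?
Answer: 2083/13 ≈ 160.23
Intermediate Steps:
I(d) = -8 + d
E = 1563/13 (E = -(-4689)/39 = -521*(-3/13) = 1563/13 ≈ 120.23)
l(K) = -8*K
E - l(I(13)) = 1563/13 - (-8)*(-8 + 13) = 1563/13 - (-8)*5 = 1563/13 - 1*(-40) = 1563/13 + 40 = 2083/13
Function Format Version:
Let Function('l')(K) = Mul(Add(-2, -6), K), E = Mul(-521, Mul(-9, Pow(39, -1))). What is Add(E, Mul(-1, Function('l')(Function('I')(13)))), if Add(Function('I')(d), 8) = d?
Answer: Rational(2083, 13) ≈ 160.23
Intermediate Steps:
Function('I')(d) = Add(-8, d)
E = Rational(1563, 13) (E = Mul(-521, Mul(-9, Rational(1, 39))) = Mul(-521, Rational(-3, 13)) = Rational(1563, 13) ≈ 120.23)
Function('l')(K) = Mul(-8, K)
Add(E, Mul(-1, Function('l')(Function('I')(13)))) = Add(Rational(1563, 13), Mul(-1, Mul(-8, Add(-8, 13)))) = Add(Rational(1563, 13), Mul(-1, Mul(-8, 5))) = Add(Rational(1563, 13), Mul(-1, -40)) = Add(Rational(1563, 13), 40) = Rational(2083, 13)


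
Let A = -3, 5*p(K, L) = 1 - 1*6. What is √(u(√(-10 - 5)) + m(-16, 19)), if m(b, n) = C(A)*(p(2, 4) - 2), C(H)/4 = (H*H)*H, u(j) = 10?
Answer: √334 ≈ 18.276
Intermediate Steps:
p(K, L) = -1 (p(K, L) = (1 - 1*6)/5 = (1 - 6)/5 = (⅕)*(-5) = -1)
C(H) = 4*H³ (C(H) = 4*((H*H)*H) = 4*(H²*H) = 4*H³)
m(b, n) = 324 (m(b, n) = (4*(-3)³)*(-1 - 2) = (4*(-27))*(-3) = -108*(-3) = 324)
√(u(√(-10 - 5)) + m(-16, 19)) = √(10 + 324) = √334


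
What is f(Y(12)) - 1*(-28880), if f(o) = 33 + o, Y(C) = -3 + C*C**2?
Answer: 30638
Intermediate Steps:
Y(C) = -3 + C**3
f(Y(12)) - 1*(-28880) = (33 + (-3 + 12**3)) - 1*(-28880) = (33 + (-3 + 1728)) + 28880 = (33 + 1725) + 28880 = 1758 + 28880 = 30638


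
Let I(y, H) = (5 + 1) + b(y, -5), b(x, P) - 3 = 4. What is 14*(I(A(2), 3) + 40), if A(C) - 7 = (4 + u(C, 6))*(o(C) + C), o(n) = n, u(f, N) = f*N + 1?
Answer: 742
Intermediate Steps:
u(f, N) = 1 + N*f (u(f, N) = N*f + 1 = 1 + N*f)
A(C) = 7 + 2*C*(5 + 6*C) (A(C) = 7 + (4 + (1 + 6*C))*(C + C) = 7 + (5 + 6*C)*(2*C) = 7 + 2*C*(5 + 6*C))
b(x, P) = 7 (b(x, P) = 3 + 4 = 7)
I(y, H) = 13 (I(y, H) = (5 + 1) + 7 = 6 + 7 = 13)
14*(I(A(2), 3) + 40) = 14*(13 + 40) = 14*53 = 742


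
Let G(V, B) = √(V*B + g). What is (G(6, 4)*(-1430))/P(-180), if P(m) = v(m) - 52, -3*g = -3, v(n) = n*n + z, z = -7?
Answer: -7150/32341 ≈ -0.22108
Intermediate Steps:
v(n) = -7 + n² (v(n) = n*n - 7 = n² - 7 = -7 + n²)
g = 1 (g = -⅓*(-3) = 1)
G(V, B) = √(1 + B*V) (G(V, B) = √(V*B + 1) = √(B*V + 1) = √(1 + B*V))
P(m) = -59 + m² (P(m) = (-7 + m²) - 52 = -59 + m²)
(G(6, 4)*(-1430))/P(-180) = (√(1 + 4*6)*(-1430))/(-59 + (-180)²) = (√(1 + 24)*(-1430))/(-59 + 32400) = (√25*(-1430))/32341 = (5*(-1430))*(1/32341) = -7150*1/32341 = -7150/32341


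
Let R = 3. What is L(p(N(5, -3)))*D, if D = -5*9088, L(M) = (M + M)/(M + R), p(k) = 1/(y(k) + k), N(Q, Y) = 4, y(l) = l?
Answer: -18176/5 ≈ -3635.2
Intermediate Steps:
p(k) = 1/(2*k) (p(k) = 1/(k + k) = 1/(2*k))
L(M) = 2*M/(3 + M) (L(M) = (M + M)/(M + 3) = (2*M)/(3 + M) = 2*M/(3 + M))
D = -45440
L(p(N(5, -3)))*D = (2*((1/2)/4)/(3 + (1/2)/4))*(-45440) = (2*((1/2)*(1/4))/(3 + (1/2)*(1/4)))*(-45440) = (2*(1/8)/(3 + 1/8))*(-45440) = (2*(1/8)/(25/8))*(-45440) = (2*(1/8)*(8/25))*(-45440) = (2/25)*(-45440) = -18176/5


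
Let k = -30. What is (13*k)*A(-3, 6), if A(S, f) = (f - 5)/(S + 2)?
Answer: 390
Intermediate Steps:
A(S, f) = (-5 + f)/(2 + S)
(13*k)*A(-3, 6) = (13*(-30))*((-5 + 6)/(2 - 3)) = -390/(-1) = -(-390) = -390*(-1) = 390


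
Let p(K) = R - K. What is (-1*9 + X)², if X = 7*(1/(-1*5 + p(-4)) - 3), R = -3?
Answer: 16129/16 ≈ 1008.1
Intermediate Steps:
p(K) = -3 - K
X = -91/4 (X = 7*(1/(-1*5 + (-3 - 1*(-4))) - 3) = 7*(1/(-5 + (-3 + 4)) - 3) = 7*(1/(-5 + 1) - 3) = 7*(1/(-4) - 3) = 7*(-¼ - 3) = 7*(-13/4) = -91/4 ≈ -22.750)
(-1*9 + X)² = (-1*9 - 91/4)² = (-9 - 91/4)² = (-127/4)² = 16129/16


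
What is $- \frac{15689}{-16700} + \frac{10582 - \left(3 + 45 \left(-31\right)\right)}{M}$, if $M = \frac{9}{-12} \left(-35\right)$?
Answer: $\frac{160302109}{350700} \approx 457.09$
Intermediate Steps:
$M = \frac{105}{4}$ ($M = 9 \left(- \frac{1}{12}\right) \left(-35\right) = \left(- \frac{3}{4}\right) \left(-35\right) = \frac{105}{4} \approx 26.25$)
$- \frac{15689}{-16700} + \frac{10582 - \left(3 + 45 \left(-31\right)\right)}{M} = - \frac{15689}{-16700} + \frac{10582 - \left(3 + 45 \left(-31\right)\right)}{\frac{105}{4}} = \left(-15689\right) \left(- \frac{1}{16700}\right) + \left(10582 - \left(3 - 1395\right)\right) \frac{4}{105} = \frac{15689}{16700} + \left(10582 - -1392\right) \frac{4}{105} = \frac{15689}{16700} + \left(10582 + 1392\right) \frac{4}{105} = \frac{15689}{16700} + 11974 \cdot \frac{4}{105} = \frac{15689}{16700} + \frac{47896}{105} = \frac{160302109}{350700}$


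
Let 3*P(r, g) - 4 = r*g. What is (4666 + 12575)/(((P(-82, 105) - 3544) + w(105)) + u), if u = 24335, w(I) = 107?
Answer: 51723/54088 ≈ 0.95627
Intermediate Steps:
P(r, g) = 4/3 + g*r/3 (P(r, g) = 4/3 + (r*g)/3 = 4/3 + (g*r)/3 = 4/3 + g*r/3)
(4666 + 12575)/(((P(-82, 105) - 3544) + w(105)) + u) = (4666 + 12575)/((((4/3 + (⅓)*105*(-82)) - 3544) + 107) + 24335) = 17241/((((4/3 - 2870) - 3544) + 107) + 24335) = 17241/(((-8606/3 - 3544) + 107) + 24335) = 17241/((-19238/3 + 107) + 24335) = 17241/(-18917/3 + 24335) = 17241/(54088/3) = 17241*(3/54088) = 51723/54088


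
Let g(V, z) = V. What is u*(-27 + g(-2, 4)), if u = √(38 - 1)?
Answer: -29*√37 ≈ -176.40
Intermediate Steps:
u = √37 ≈ 6.0828
u*(-27 + g(-2, 4)) = √37*(-27 - 2) = √37*(-29) = -29*√37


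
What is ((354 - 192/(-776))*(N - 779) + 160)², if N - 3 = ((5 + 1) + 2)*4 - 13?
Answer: 675818740152196/9409 ≈ 7.1827e+10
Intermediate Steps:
N = 22 (N = 3 + (((5 + 1) + 2)*4 - 13) = 3 + ((6 + 2)*4 - 13) = 3 + (8*4 - 13) = 3 + (32 - 13) = 3 + 19 = 22)
((354 - 192/(-776))*(N - 779) + 160)² = ((354 - 192/(-776))*(22 - 779) + 160)² = ((354 - 192*(-1/776))*(-757) + 160)² = ((354 + 24/97)*(-757) + 160)² = ((34362/97)*(-757) + 160)² = (-26012034/97 + 160)² = (-25996514/97)² = 675818740152196/9409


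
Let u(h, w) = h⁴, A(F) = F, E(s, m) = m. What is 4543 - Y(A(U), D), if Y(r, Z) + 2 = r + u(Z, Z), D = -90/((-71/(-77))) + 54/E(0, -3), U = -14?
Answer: -4538771361104017/25411681 ≈ -1.7861e+8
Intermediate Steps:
D = -8208/71 (D = -90/((-71/(-77))) + 54/(-3) = -90/((-71*(-1/77))) + 54*(-⅓) = -90/71/77 - 18 = -90*77/71 - 18 = -6930/71 - 18 = -8208/71 ≈ -115.61)
Y(r, Z) = -2 + r + Z⁴ (Y(r, Z) = -2 + (r + Z⁴) = -2 + r + Z⁴)
4543 - Y(A(U), D) = 4543 - (-2 - 14 + (-8208/71)⁴) = 4543 - (-2 - 14 + 4538887212957696/25411681) = 4543 - 1*4538886806370800/25411681 = 4543 - 4538886806370800/25411681 = -4538771361104017/25411681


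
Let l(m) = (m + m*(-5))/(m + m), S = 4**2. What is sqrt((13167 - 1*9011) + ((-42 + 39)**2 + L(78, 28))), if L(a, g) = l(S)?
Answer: sqrt(4163) ≈ 64.521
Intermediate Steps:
S = 16
l(m) = -2 (l(m) = (m - 5*m)/((2*m)) = (-4*m)*(1/(2*m)) = -2)
L(a, g) = -2
sqrt((13167 - 1*9011) + ((-42 + 39)**2 + L(78, 28))) = sqrt((13167 - 1*9011) + ((-42 + 39)**2 - 2)) = sqrt((13167 - 9011) + ((-3)**2 - 2)) = sqrt(4156 + (9 - 2)) = sqrt(4156 + 7) = sqrt(4163)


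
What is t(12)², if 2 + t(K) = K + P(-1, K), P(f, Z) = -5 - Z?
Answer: 49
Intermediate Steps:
t(K) = -7 (t(K) = -2 + (K + (-5 - K)) = -2 - 5 = -7)
t(12)² = (-7)² = 49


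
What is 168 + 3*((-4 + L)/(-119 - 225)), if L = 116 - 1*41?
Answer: 57579/344 ≈ 167.38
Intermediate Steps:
L = 75 (L = 116 - 41 = 75)
168 + 3*((-4 + L)/(-119 - 225)) = 168 + 3*((-4 + 75)/(-119 - 225)) = 168 + 3*(71/(-344)) = 168 + 3*(71*(-1/344)) = 168 + 3*(-71/344) = 168 - 213/344 = 57579/344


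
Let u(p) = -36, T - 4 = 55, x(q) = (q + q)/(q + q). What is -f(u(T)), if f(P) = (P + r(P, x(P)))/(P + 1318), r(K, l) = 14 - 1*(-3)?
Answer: 19/1282 ≈ 0.014821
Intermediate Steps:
x(q) = 1 (x(q) = (2*q)/((2*q)) = (2*q)*(1/(2*q)) = 1)
T = 59 (T = 4 + 55 = 59)
r(K, l) = 17 (r(K, l) = 14 + 3 = 17)
f(P) = (17 + P)/(1318 + P) (f(P) = (P + 17)/(P + 1318) = (17 + P)/(1318 + P))
-f(u(T)) = -(17 - 36)/(1318 - 36) = -(-19)/1282 = -1*(-19/1282) = 19/1282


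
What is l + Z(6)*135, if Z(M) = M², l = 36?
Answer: 4896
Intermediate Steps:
l + Z(6)*135 = 36 + 6²*135 = 36 + 36*135 = 36 + 4860 = 4896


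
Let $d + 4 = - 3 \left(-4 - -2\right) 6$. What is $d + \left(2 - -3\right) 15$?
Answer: $107$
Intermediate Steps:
$d = 32$ ($d = -4 + - 3 \left(-4 - -2\right) 6 = -4 + - 3 \left(-4 + 2\right) 6 = -4 + \left(-3\right) \left(-2\right) 6 = -4 + 6 \cdot 6 = -4 + 36 = 32$)
$d + \left(2 - -3\right) 15 = 32 + \left(2 - -3\right) 15 = 32 + \left(2 + 3\right) 15 = 32 + 5 \cdot 15 = 32 + 75 = 107$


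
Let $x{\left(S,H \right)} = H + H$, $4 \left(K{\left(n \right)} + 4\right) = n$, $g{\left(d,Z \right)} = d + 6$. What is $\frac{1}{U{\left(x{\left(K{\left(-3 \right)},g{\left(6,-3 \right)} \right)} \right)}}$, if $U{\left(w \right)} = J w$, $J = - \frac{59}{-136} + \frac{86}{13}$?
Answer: $\frac{221}{37389} \approx 0.0059108$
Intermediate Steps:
$g{\left(d,Z \right)} = 6 + d$
$K{\left(n \right)} = -4 + \frac{n}{4}$
$J = \frac{12463}{1768}$ ($J = \left(-59\right) \left(- \frac{1}{136}\right) + 86 \cdot \frac{1}{13} = \frac{59}{136} + \frac{86}{13} = \frac{12463}{1768} \approx 7.0492$)
$x{\left(S,H \right)} = 2 H$
$U{\left(w \right)} = \frac{12463 w}{1768}$
$\frac{1}{U{\left(x{\left(K{\left(-3 \right)},g{\left(6,-3 \right)} \right)} \right)}} = \frac{1}{\frac{12463}{1768} \cdot 2 \left(6 + 6\right)} = \frac{1}{\frac{12463}{1768} \cdot 2 \cdot 12} = \frac{1}{\frac{12463}{1768} \cdot 24} = \frac{1}{\frac{37389}{221}} = \frac{221}{37389}$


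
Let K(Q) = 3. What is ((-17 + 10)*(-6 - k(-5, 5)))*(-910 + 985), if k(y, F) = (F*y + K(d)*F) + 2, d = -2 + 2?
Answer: -1050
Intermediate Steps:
d = 0
k(y, F) = 2 + 3*F + F*y (k(y, F) = (F*y + 3*F) + 2 = (3*F + F*y) + 2 = 2 + 3*F + F*y)
((-17 + 10)*(-6 - k(-5, 5)))*(-910 + 985) = ((-17 + 10)*(-6 - (2 + 3*5 + 5*(-5))))*(-910 + 985) = -7*(-6 - (2 + 15 - 25))*75 = -7*(-6 - 1*(-8))*75 = -7*(-6 + 8)*75 = -7*2*75 = -14*75 = -1050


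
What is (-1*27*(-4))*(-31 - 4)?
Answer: -3780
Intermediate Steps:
(-1*27*(-4))*(-31 - 4) = -27*(-4)*(-35) = 108*(-35) = -3780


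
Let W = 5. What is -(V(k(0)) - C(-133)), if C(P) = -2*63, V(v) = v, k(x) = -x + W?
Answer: -131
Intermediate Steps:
k(x) = 5 - x (k(x) = -x + 5 = 5 - x)
C(P) = -126
-(V(k(0)) - C(-133)) = -((5 - 1*0) - 1*(-126)) = -((5 + 0) + 126) = -(5 + 126) = -1*131 = -131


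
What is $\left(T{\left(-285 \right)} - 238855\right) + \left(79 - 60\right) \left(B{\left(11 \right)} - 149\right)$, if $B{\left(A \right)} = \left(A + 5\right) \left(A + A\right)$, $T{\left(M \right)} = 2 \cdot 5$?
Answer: $-234988$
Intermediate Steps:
$T{\left(M \right)} = 10$
$B{\left(A \right)} = 2 A \left(5 + A\right)$ ($B{\left(A \right)} = \left(5 + A\right) 2 A = 2 A \left(5 + A\right)$)
$\left(T{\left(-285 \right)} - 238855\right) + \left(79 - 60\right) \left(B{\left(11 \right)} - 149\right) = \left(10 - 238855\right) + \left(79 - 60\right) \left(2 \cdot 11 \left(5 + 11\right) - 149\right) = -238845 + \left(79 - 60\right) \left(2 \cdot 11 \cdot 16 - 149\right) = -238845 + 19 \left(352 - 149\right) = -238845 + 19 \cdot 203 = -238845 + 3857 = -234988$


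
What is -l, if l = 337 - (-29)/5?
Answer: -1714/5 ≈ -342.80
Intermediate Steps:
l = 1714/5 (l = 337 - (-29)/5 = 337 - 1*(-29/5) = 337 + 29/5 = 1714/5 ≈ 342.80)
-l = -1*1714/5 = -1714/5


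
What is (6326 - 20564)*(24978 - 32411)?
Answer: 105831054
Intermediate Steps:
(6326 - 20564)*(24978 - 32411) = -14238*(-7433) = 105831054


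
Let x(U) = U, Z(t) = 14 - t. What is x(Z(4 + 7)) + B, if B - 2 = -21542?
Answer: -21537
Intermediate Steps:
B = -21540 (B = 2 - 21542 = -21540)
x(Z(4 + 7)) + B = (14 - (4 + 7)) - 21540 = (14 - 1*11) - 21540 = (14 - 11) - 21540 = 3 - 21540 = -21537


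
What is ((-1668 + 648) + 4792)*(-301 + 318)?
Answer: 64124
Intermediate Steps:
((-1668 + 648) + 4792)*(-301 + 318) = (-1020 + 4792)*17 = 3772*17 = 64124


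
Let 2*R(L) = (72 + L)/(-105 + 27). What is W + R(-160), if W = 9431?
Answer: 367831/39 ≈ 9431.6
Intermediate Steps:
R(L) = -6/13 - L/156 (R(L) = ((72 + L)/(-105 + 27))/2 = ((72 + L)/(-78))/2 = ((72 + L)*(-1/78))/2 = (-12/13 - L/78)/2 = -6/13 - L/156)
W + R(-160) = 9431 + (-6/13 - 1/156*(-160)) = 9431 + (-6/13 + 40/39) = 9431 + 22/39 = 367831/39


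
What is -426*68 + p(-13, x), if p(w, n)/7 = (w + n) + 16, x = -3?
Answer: -28968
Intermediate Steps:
p(w, n) = 112 + 7*n + 7*w (p(w, n) = 7*((w + n) + 16) = 7*((n + w) + 16) = 7*(16 + n + w) = 112 + 7*n + 7*w)
-426*68 + p(-13, x) = -426*68 + (112 + 7*(-3) + 7*(-13)) = -28968 + (112 - 21 - 91) = -28968 + 0 = -28968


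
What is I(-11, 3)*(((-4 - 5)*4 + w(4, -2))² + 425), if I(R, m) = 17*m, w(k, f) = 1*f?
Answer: 95319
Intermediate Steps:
w(k, f) = f
I(-11, 3)*(((-4 - 5)*4 + w(4, -2))² + 425) = (17*3)*(((-4 - 5)*4 - 2)² + 425) = 51*((-9*4 - 2)² + 425) = 51*((-36 - 2)² + 425) = 51*((-38)² + 425) = 51*(1444 + 425) = 51*1869 = 95319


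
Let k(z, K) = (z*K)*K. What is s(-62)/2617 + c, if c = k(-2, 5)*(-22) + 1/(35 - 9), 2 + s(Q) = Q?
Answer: 74847153/68042 ≈ 1100.0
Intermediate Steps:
s(Q) = -2 + Q
k(z, K) = z*K² (k(z, K) = (K*z)*K = z*K²)
c = 28601/26 (c = -2*5²*(-22) + 1/(35 - 9) = -2*25*(-22) + 1/26 = -50*(-22) + 1/26 = 1100 + 1/26 = 28601/26 ≈ 1100.0)
s(-62)/2617 + c = (-2 - 62)/2617 + 28601/26 = -64*1/2617 + 28601/26 = -64/2617 + 28601/26 = 74847153/68042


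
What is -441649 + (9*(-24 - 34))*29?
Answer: -456787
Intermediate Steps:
-441649 + (9*(-24 - 34))*29 = -441649 + (9*(-58))*29 = -441649 - 522*29 = -441649 - 15138 = -456787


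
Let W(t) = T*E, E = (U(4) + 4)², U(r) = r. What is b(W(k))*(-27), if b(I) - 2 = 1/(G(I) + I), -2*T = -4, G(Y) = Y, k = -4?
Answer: -13851/256 ≈ -54.105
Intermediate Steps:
T = 2 (T = -½*(-4) = 2)
E = 64 (E = (4 + 4)² = 8² = 64)
W(t) = 128 (W(t) = 2*64 = 128)
b(I) = 2 + 1/(2*I) (b(I) = 2 + 1/(I + I) = 2 + 1/(2*I))
b(W(k))*(-27) = (2 + (½)/128)*(-27) = (2 + (½)*(1/128))*(-27) = (2 + 1/256)*(-27) = (513/256)*(-27) = -13851/256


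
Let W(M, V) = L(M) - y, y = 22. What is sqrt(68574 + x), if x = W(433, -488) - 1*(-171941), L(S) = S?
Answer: sqrt(240926) ≈ 490.84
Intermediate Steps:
W(M, V) = -22 + M (W(M, V) = M - 1*22 = M - 22 = -22 + M)
x = 172352 (x = (-22 + 433) - 1*(-171941) = 411 + 171941 = 172352)
sqrt(68574 + x) = sqrt(68574 + 172352) = sqrt(240926)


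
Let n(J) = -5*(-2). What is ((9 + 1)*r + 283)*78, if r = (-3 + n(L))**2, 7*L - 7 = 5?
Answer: 60294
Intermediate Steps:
L = 12/7 (L = 1 + (1/7)*5 = 1 + 5/7 = 12/7 ≈ 1.7143)
n(J) = 10
r = 49 (r = (-3 + 10)**2 = 7**2 = 49)
((9 + 1)*r + 283)*78 = ((9 + 1)*49 + 283)*78 = (10*49 + 283)*78 = (490 + 283)*78 = 773*78 = 60294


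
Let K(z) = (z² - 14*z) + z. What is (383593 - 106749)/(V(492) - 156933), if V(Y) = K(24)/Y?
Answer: -11350604/6434231 ≈ -1.7641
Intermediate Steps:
K(z) = z² - 13*z
V(Y) = 264/Y (V(Y) = (24*(-13 + 24))/Y = (24*11)/Y = 264/Y)
(383593 - 106749)/(V(492) - 156933) = (383593 - 106749)/(264/492 - 156933) = 276844/(264*(1/492) - 156933) = 276844/(22/41 - 156933) = 276844/(-6434231/41) = 276844*(-41/6434231) = -11350604/6434231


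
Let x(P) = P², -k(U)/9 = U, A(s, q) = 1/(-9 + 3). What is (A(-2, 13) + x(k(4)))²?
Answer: 60450625/36 ≈ 1.6792e+6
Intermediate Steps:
A(s, q) = -⅙ (A(s, q) = 1/(-6) = -⅙)
k(U) = -9*U
(A(-2, 13) + x(k(4)))² = (-⅙ + (-9*4)²)² = (-⅙ + (-36)²)² = (-⅙ + 1296)² = (7775/6)² = 60450625/36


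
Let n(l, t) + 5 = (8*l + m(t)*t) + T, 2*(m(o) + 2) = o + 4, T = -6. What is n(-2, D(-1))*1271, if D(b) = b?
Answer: -67363/2 ≈ -33682.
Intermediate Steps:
m(o) = o/2 (m(o) = -2 + (o + 4)/2 = -2 + (4 + o)/2 = -2 + (2 + o/2) = o/2)
n(l, t) = -11 + t²/2 + 8*l (n(l, t) = -5 + ((8*l + (t/2)*t) - 6) = -5 + ((8*l + t²/2) - 6) = -5 + ((t²/2 + 8*l) - 6) = -5 + (-6 + t²/2 + 8*l) = -11 + t²/2 + 8*l)
n(-2, D(-1))*1271 = (-11 + (½)*(-1)² + 8*(-2))*1271 = (-11 + (½)*1 - 16)*1271 = (-11 + ½ - 16)*1271 = -53/2*1271 = -67363/2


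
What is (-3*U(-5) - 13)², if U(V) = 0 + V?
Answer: 4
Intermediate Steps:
U(V) = V
(-3*U(-5) - 13)² = (-3*(-5) - 13)² = (15 - 13)² = 2² = 4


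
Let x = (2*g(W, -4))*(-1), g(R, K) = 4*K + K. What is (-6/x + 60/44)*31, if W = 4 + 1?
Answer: 8277/220 ≈ 37.623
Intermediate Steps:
W = 5
g(R, K) = 5*K
x = 40 (x = (2*(5*(-4)))*(-1) = (2*(-20))*(-1) = -40*(-1) = 40)
(-6/x + 60/44)*31 = (-6/40 + 60/44)*31 = (-6*1/40 + 60*(1/44))*31 = (-3/20 + 15/11)*31 = (267/220)*31 = 8277/220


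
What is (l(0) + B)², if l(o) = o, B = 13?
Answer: 169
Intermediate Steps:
(l(0) + B)² = (0 + 13)² = 13² = 169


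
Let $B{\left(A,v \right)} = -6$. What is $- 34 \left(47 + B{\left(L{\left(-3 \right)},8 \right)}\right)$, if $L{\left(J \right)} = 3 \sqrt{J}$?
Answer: $-1394$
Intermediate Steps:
$- 34 \left(47 + B{\left(L{\left(-3 \right)},8 \right)}\right) = - 34 \left(47 - 6\right) = \left(-34\right) 41 = -1394$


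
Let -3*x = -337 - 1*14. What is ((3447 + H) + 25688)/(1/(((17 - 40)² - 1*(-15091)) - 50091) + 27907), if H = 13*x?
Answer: 264185744/240495549 ≈ 1.0985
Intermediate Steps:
x = 117 (x = -(-337 - 1*14)/3 = -(-337 - 14)/3 = -⅓*(-351) = 117)
H = 1521 (H = 13*117 = 1521)
((3447 + H) + 25688)/(1/(((17 - 40)² - 1*(-15091)) - 50091) + 27907) = ((3447 + 1521) + 25688)/(1/(((17 - 40)² - 1*(-15091)) - 50091) + 27907) = (4968 + 25688)/(1/(((-23)² + 15091) - 50091) + 27907) = 30656/(1/((529 + 15091) - 50091) + 27907) = 30656/(1/(15620 - 50091) + 27907) = 30656/(1/(-34471) + 27907) = 30656/(-1/34471 + 27907) = 30656/(961982196/34471) = 30656*(34471/961982196) = 264185744/240495549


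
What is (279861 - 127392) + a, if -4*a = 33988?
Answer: 143972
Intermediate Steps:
a = -8497 (a = -¼*33988 = -8497)
(279861 - 127392) + a = (279861 - 127392) - 8497 = 152469 - 8497 = 143972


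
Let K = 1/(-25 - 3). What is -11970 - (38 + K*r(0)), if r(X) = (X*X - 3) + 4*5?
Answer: -336207/28 ≈ -12007.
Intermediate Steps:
r(X) = 17 + X² (r(X) = (X² - 3) + 20 = (-3 + X²) + 20 = 17 + X²)
K = -1/28 (K = 1/(-28) = -1/28 ≈ -0.035714)
-11970 - (38 + K*r(0)) = -11970 - (38 - (17 + 0²)/28) = -11970 - (38 - (17 + 0)/28) = -11970 - (38 - 1/28*17) = -11970 - (38 - 17/28) = -11970 - 1*1047/28 = -11970 - 1047/28 = -336207/28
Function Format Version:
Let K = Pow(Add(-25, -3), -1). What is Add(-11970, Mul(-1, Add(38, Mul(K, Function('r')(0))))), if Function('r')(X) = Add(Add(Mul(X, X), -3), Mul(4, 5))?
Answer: Rational(-336207, 28) ≈ -12007.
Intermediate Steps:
Function('r')(X) = Add(17, Pow(X, 2)) (Function('r')(X) = Add(Add(Pow(X, 2), -3), 20) = Add(Add(-3, Pow(X, 2)), 20) = Add(17, Pow(X, 2)))
K = Rational(-1, 28) (K = Pow(-28, -1) = Rational(-1, 28) ≈ -0.035714)
Add(-11970, Mul(-1, Add(38, Mul(K, Function('r')(0))))) = Add(-11970, Mul(-1, Add(38, Mul(Rational(-1, 28), Add(17, Pow(0, 2)))))) = Add(-11970, Mul(-1, Add(38, Mul(Rational(-1, 28), Add(17, 0))))) = Add(-11970, Mul(-1, Add(38, Mul(Rational(-1, 28), 17)))) = Add(-11970, Mul(-1, Add(38, Rational(-17, 28)))) = Add(-11970, Mul(-1, Rational(1047, 28))) = Add(-11970, Rational(-1047, 28)) = Rational(-336207, 28)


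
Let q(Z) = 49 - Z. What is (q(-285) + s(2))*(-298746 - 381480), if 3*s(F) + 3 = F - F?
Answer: -226515258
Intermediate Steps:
s(F) = -1 (s(F) = -1 + (F - F)/3 = -1 + (⅓)*0 = -1 + 0 = -1)
(q(-285) + s(2))*(-298746 - 381480) = ((49 - 1*(-285)) - 1)*(-298746 - 381480) = ((49 + 285) - 1)*(-680226) = (334 - 1)*(-680226) = 333*(-680226) = -226515258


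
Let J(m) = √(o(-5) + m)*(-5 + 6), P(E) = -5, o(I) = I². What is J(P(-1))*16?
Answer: 32*√5 ≈ 71.554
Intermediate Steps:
J(m) = √(25 + m) (J(m) = √((-5)² + m)*(-5 + 6) = √(25 + m)*1 = √(25 + m))
J(P(-1))*16 = √(25 - 5)*16 = √20*16 = (2*√5)*16 = 32*√5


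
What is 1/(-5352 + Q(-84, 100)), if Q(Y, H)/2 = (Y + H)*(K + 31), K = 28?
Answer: -1/3464 ≈ -0.00028868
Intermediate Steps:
Q(Y, H) = 118*H + 118*Y (Q(Y, H) = 2*((Y + H)*(28 + 31)) = 2*((H + Y)*59) = 2*(59*H + 59*Y) = 118*H + 118*Y)
1/(-5352 + Q(-84, 100)) = 1/(-5352 + (118*100 + 118*(-84))) = 1/(-5352 + (11800 - 9912)) = 1/(-5352 + 1888) = 1/(-3464) = -1/3464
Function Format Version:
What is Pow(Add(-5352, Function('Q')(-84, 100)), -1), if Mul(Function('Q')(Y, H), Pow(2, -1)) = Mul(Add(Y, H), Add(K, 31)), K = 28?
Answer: Rational(-1, 3464) ≈ -0.00028868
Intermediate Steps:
Function('Q')(Y, H) = Add(Mul(118, H), Mul(118, Y)) (Function('Q')(Y, H) = Mul(2, Mul(Add(Y, H), Add(28, 31))) = Mul(2, Mul(Add(H, Y), 59)) = Mul(2, Add(Mul(59, H), Mul(59, Y))) = Add(Mul(118, H), Mul(118, Y)))
Pow(Add(-5352, Function('Q')(-84, 100)), -1) = Pow(Add(-5352, Add(Mul(118, 100), Mul(118, -84))), -1) = Pow(Add(-5352, Add(11800, -9912)), -1) = Pow(Add(-5352, 1888), -1) = Pow(-3464, -1) = Rational(-1, 3464)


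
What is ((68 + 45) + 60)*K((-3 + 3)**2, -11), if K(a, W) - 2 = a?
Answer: 346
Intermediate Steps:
K(a, W) = 2 + a
((68 + 45) + 60)*K((-3 + 3)**2, -11) = ((68 + 45) + 60)*(2 + (-3 + 3)**2) = (113 + 60)*(2 + 0**2) = 173*(2 + 0) = 173*2 = 346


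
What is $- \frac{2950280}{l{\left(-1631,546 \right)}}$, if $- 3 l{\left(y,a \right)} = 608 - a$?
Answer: $\frac{4425420}{31} \approx 1.4276 \cdot 10^{5}$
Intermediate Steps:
$l{\left(y,a \right)} = - \frac{608}{3} + \frac{a}{3}$ ($l{\left(y,a \right)} = - \frac{608 - a}{3} = - \frac{608}{3} + \frac{a}{3}$)
$- \frac{2950280}{l{\left(-1631,546 \right)}} = - \frac{2950280}{- \frac{608}{3} + \frac{1}{3} \cdot 546} = - \frac{2950280}{- \frac{608}{3} + 182} = - \frac{2950280}{- \frac{62}{3}} = \left(-2950280\right) \left(- \frac{3}{62}\right) = \frac{4425420}{31}$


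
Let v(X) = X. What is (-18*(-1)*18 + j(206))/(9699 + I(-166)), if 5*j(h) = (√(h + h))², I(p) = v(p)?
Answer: 2032/47665 ≈ 0.042631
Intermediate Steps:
I(p) = p
j(h) = 2*h/5 (j(h) = (√(h + h))²/5 = (√(2*h))²/5 = (√2*√h)²/5 = (2*h)/5 = 2*h/5)
(-18*(-1)*18 + j(206))/(9699 + I(-166)) = (-18*(-1)*18 + (⅖)*206)/(9699 - 166) = (18*18 + 412/5)/9533 = (324 + 412/5)*(1/9533) = (2032/5)*(1/9533) = 2032/47665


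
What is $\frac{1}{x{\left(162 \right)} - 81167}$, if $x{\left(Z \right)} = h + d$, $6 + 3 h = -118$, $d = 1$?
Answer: $- \frac{3}{243622} \approx -1.2314 \cdot 10^{-5}$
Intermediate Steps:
$h = - \frac{124}{3}$ ($h = -2 + \frac{1}{3} \left(-118\right) = -2 - \frac{118}{3} = - \frac{124}{3} \approx -41.333$)
$x{\left(Z \right)} = - \frac{121}{3}$ ($x{\left(Z \right)} = - \frac{124}{3} + 1 = - \frac{121}{3}$)
$\frac{1}{x{\left(162 \right)} - 81167} = \frac{1}{- \frac{121}{3} - 81167} = \frac{1}{- \frac{243622}{3}} = - \frac{3}{243622}$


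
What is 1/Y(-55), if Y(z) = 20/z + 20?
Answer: 11/216 ≈ 0.050926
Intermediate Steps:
Y(z) = 20 + 20/z
1/Y(-55) = 1/(20 + 20/(-55)) = 1/(20 + 20*(-1/55)) = 1/(20 - 4/11) = 1/(216/11) = 11/216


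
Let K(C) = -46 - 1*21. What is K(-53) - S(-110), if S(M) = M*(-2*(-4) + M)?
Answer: -11287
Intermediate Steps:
K(C) = -67 (K(C) = -46 - 21 = -67)
S(M) = M*(8 + M)
K(-53) - S(-110) = -67 - (-110)*(8 - 110) = -67 - (-110)*(-102) = -67 - 1*11220 = -67 - 11220 = -11287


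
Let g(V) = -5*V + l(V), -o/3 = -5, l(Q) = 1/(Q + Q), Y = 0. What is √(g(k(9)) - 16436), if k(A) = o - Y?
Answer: I*√14859870/30 ≈ 128.5*I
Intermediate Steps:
l(Q) = 1/(2*Q)
o = 15 (o = -3*(-5) = 15)
k(A) = 15 (k(A) = 15 - 1*0 = 15 + 0 = 15)
g(V) = 1/(2*V) - 5*V (g(V) = -5*V + 1/(2*V) = 1/(2*V) - 5*V)
√(g(k(9)) - 16436) = √(((½)/15 - 5*15) - 16436) = √(((½)*(1/15) - 75) - 16436) = √((1/30 - 75) - 16436) = √(-2249/30 - 16436) = √(-495329/30) = I*√14859870/30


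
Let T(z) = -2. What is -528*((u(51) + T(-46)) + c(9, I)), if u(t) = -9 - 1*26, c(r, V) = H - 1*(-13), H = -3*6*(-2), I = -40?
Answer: -6336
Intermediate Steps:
H = 36 (H = -18*(-2) = 36)
c(r, V) = 49 (c(r, V) = 36 - 1*(-13) = 36 + 13 = 49)
u(t) = -35 (u(t) = -9 - 26 = -35)
-528*((u(51) + T(-46)) + c(9, I)) = -528*((-35 - 2) + 49) = -528*(-37 + 49) = -528*12 = -6336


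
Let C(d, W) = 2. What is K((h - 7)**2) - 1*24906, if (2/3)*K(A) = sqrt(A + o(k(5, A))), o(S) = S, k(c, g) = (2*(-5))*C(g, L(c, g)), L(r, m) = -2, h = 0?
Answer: -24906 + 3*sqrt(29)/2 ≈ -24898.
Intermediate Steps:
k(c, g) = -20 (k(c, g) = (2*(-5))*2 = -10*2 = -20)
K(A) = 3*sqrt(-20 + A)/2 (K(A) = 3*sqrt(A - 20)/2 = 3*sqrt(-20 + A)/2)
K((h - 7)**2) - 1*24906 = 3*sqrt(-20 + (0 - 7)**2)/2 - 1*24906 = 3*sqrt(-20 + (-7)**2)/2 - 24906 = 3*sqrt(-20 + 49)/2 - 24906 = 3*sqrt(29)/2 - 24906 = -24906 + 3*sqrt(29)/2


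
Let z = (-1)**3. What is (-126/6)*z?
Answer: 21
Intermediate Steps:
z = -1
(-126/6)*z = -126/6*(-1) = -42*1/2*(-1) = -21*(-1) = 21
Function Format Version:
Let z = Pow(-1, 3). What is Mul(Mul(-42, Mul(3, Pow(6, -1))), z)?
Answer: 21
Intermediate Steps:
z = -1
Mul(Mul(-42, Mul(3, Pow(6, -1))), z) = Mul(Mul(-42, Mul(3, Pow(6, -1))), -1) = Mul(Mul(-42, Mul(3, Rational(1, 6))), -1) = Mul(Mul(-42, Rational(1, 2)), -1) = Mul(-21, -1) = 21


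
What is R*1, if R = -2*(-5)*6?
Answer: 60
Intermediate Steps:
R = 60 (R = 10*6 = 60)
R*1 = 60*1 = 60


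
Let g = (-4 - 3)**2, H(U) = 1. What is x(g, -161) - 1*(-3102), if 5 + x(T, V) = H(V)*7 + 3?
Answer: 3107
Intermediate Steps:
g = 49 (g = (-7)**2 = 49)
x(T, V) = 5 (x(T, V) = -5 + (1*7 + 3) = -5 + (7 + 3) = -5 + 10 = 5)
x(g, -161) - 1*(-3102) = 5 - 1*(-3102) = 5 + 3102 = 3107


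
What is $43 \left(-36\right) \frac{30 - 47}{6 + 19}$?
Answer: $\frac{26316}{25} \approx 1052.6$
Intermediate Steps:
$43 \left(-36\right) \frac{30 - 47}{6 + 19} = - 1548 \left(- \frac{17}{25}\right) = - 1548 \left(\left(-17\right) \frac{1}{25}\right) = \left(-1548\right) \left(- \frac{17}{25}\right) = \frac{26316}{25}$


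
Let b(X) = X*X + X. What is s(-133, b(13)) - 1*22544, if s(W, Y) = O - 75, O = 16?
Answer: -22603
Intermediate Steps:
b(X) = X + X² (b(X) = X² + X = X + X²)
s(W, Y) = -59 (s(W, Y) = 16 - 75 = -59)
s(-133, b(13)) - 1*22544 = -59 - 1*22544 = -59 - 22544 = -22603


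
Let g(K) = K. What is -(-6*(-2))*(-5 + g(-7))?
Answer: 144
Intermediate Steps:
-(-6*(-2))*(-5 + g(-7)) = -(-6*(-2))*(-5 - 7) = -12*(-12) = -1*(-144) = 144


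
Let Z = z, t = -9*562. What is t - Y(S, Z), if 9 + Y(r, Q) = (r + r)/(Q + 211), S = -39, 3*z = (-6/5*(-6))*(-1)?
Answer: -5265717/1043 ≈ -5048.6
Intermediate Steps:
t = -5058
z = -12/5 (z = ((-6/5*(-6))*(-1))/3 = ((-6*⅕*(-6))*(-1))/3 = (-6/5*(-6)*(-1))/3 = ((36/5)*(-1))/3 = (⅓)*(-36/5) = -12/5 ≈ -2.4000)
Z = -12/5 ≈ -2.4000
Y(r, Q) = -9 + 2*r/(211 + Q) (Y(r, Q) = -9 + (r + r)/(Q + 211) = -9 + (2*r)/(211 + Q) = -9 + 2*r/(211 + Q))
t - Y(S, Z) = -5058 - (-1899 - 9*(-12/5) + 2*(-39))/(211 - 12/5) = -5058 - (-1899 + 108/5 - 78)/1043/5 = -5058 - 5*(-9777)/(1043*5) = -5058 - 1*(-9777/1043) = -5058 + 9777/1043 = -5265717/1043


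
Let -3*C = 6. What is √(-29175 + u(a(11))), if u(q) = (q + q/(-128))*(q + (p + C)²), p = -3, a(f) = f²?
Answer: I*√745409/8 ≈ 107.92*I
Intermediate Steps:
C = -2 (C = -⅓*6 = -2)
u(q) = 127*q*(25 + q)/128 (u(q) = (q + q/(-128))*(q + (-3 - 2)²) = (q + q*(-1/128))*(q + (-5)²) = (q - q/128)*(q + 25) = (127*q/128)*(25 + q) = 127*q*(25 + q)/128)
√(-29175 + u(a(11))) = √(-29175 + (127/128)*11²*(25 + 11²)) = √(-29175 + (127/128)*121*(25 + 121)) = √(-29175 + (127/128)*121*146) = √(-29175 + 1121791/64) = √(-745409/64) = I*√745409/8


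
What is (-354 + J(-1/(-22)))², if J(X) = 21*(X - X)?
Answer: 125316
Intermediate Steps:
J(X) = 0 (J(X) = 21*0 = 0)
(-354 + J(-1/(-22)))² = (-354 + 0)² = (-354)² = 125316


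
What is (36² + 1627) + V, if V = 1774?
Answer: 4697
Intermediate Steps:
(36² + 1627) + V = (36² + 1627) + 1774 = (1296 + 1627) + 1774 = 2923 + 1774 = 4697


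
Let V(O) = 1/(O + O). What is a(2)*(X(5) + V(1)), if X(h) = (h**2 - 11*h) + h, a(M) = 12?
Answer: -294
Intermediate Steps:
X(h) = h**2 - 10*h
V(O) = 1/(2*O)
a(2)*(X(5) + V(1)) = 12*(5*(-10 + 5) + (1/2)/1) = 12*(5*(-5) + (1/2)*1) = 12*(-25 + 1/2) = 12*(-49/2) = -294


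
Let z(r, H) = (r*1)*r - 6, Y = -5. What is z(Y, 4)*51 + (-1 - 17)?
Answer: 951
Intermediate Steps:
z(r, H) = -6 + r² (z(r, H) = r*r - 6 = r² - 6 = -6 + r²)
z(Y, 4)*51 + (-1 - 17) = (-6 + (-5)²)*51 + (-1 - 17) = (-6 + 25)*51 - 18 = 19*51 - 18 = 969 - 18 = 951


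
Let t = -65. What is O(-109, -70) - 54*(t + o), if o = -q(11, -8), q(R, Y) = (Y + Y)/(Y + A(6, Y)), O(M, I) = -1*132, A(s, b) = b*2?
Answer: 3414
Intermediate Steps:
A(s, b) = 2*b
O(M, I) = -132
q(R, Y) = ⅔ (q(R, Y) = (Y + Y)/(Y + 2*Y) = (2*Y)/((3*Y)) = (2*Y)*(1/(3*Y)) = ⅔)
o = -⅔ (o = -1*⅔ = -⅔ ≈ -0.66667)
O(-109, -70) - 54*(t + o) = -132 - 54*(-65 - ⅔) = -132 - 54*(-197/3) = -132 + 3546 = 3414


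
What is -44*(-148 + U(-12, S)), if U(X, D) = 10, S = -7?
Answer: 6072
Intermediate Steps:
-44*(-148 + U(-12, S)) = -44*(-148 + 10) = -44*(-138) = 6072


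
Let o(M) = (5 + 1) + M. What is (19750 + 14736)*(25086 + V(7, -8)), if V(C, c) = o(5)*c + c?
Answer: 861805140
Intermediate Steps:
o(M) = 6 + M
V(C, c) = 12*c (V(C, c) = (6 + 5)*c + c = 11*c + c = 12*c)
(19750 + 14736)*(25086 + V(7, -8)) = (19750 + 14736)*(25086 + 12*(-8)) = 34486*(25086 - 96) = 34486*24990 = 861805140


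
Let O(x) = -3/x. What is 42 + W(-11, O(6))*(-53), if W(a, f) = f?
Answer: 137/2 ≈ 68.500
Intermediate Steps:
42 + W(-11, O(6))*(-53) = 42 - 3/6*(-53) = 42 - 3*1/6*(-53) = 42 - 1/2*(-53) = 42 + 53/2 = 137/2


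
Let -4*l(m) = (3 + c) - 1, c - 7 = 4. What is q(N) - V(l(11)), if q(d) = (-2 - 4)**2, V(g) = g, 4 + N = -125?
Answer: 157/4 ≈ 39.250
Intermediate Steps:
N = -129 (N = -4 - 125 = -129)
c = 11 (c = 7 + 4 = 11)
l(m) = -13/4 (l(m) = -((3 + 11) - 1)/4 = -(14 - 1)/4 = -1/4*13 = -13/4)
q(d) = 36 (q(d) = (-6)**2 = 36)
q(N) - V(l(11)) = 36 - 1*(-13/4) = 36 + 13/4 = 157/4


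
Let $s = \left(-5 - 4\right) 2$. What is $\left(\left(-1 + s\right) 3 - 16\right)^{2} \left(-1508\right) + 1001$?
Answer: $-8035131$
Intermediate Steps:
$s = -18$ ($s = \left(-9\right) 2 = -18$)
$\left(\left(-1 + s\right) 3 - 16\right)^{2} \left(-1508\right) + 1001 = \left(\left(-1 - 18\right) 3 - 16\right)^{2} \left(-1508\right) + 1001 = \left(\left(-19\right) 3 - 16\right)^{2} \left(-1508\right) + 1001 = \left(-57 - 16\right)^{2} \left(-1508\right) + 1001 = \left(-73\right)^{2} \left(-1508\right) + 1001 = 5329 \left(-1508\right) + 1001 = -8036132 + 1001 = -8035131$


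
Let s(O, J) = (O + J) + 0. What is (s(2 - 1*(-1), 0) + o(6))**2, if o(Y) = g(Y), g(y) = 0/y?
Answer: 9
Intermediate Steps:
g(y) = 0
s(O, J) = J + O (s(O, J) = (J + O) + 0 = J + O)
o(Y) = 0
(s(2 - 1*(-1), 0) + o(6))**2 = ((0 + (2 - 1*(-1))) + 0)**2 = ((0 + (2 + 1)) + 0)**2 = ((0 + 3) + 0)**2 = (3 + 0)**2 = 3**2 = 9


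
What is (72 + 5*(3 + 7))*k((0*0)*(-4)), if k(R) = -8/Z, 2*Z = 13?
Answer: -1952/13 ≈ -150.15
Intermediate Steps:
Z = 13/2 (Z = (½)*13 = 13/2 ≈ 6.5000)
k(R) = -16/13 (k(R) = -8/13/2 = -8*2/13 = -16/13)
(72 + 5*(3 + 7))*k((0*0)*(-4)) = (72 + 5*(3 + 7))*(-16/13) = (72 + 5*10)*(-16/13) = (72 + 50)*(-16/13) = 122*(-16/13) = -1952/13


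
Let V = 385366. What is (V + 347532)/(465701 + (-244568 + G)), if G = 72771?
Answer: 366449/146952 ≈ 2.4937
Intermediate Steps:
(V + 347532)/(465701 + (-244568 + G)) = (385366 + 347532)/(465701 + (-244568 + 72771)) = 732898/(465701 - 171797) = 732898/293904 = 732898*(1/293904) = 366449/146952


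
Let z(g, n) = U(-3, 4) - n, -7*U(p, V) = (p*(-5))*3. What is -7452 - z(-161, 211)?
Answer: -50642/7 ≈ -7234.6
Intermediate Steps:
U(p, V) = 15*p/7 (U(p, V) = -p*(-5)*3/7 = -(-5*p)*3/7 = -(-15)*p/7 = 15*p/7)
z(g, n) = -45/7 - n (z(g, n) = (15/7)*(-3) - n = -45/7 - n)
-7452 - z(-161, 211) = -7452 - (-45/7 - 1*211) = -7452 - (-45/7 - 211) = -7452 - 1*(-1522/7) = -7452 + 1522/7 = -50642/7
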